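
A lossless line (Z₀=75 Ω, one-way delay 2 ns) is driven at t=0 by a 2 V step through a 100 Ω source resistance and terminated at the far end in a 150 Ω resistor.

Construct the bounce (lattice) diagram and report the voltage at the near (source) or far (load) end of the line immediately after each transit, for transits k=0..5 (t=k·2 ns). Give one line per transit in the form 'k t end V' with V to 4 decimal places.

0 0 source 0.8571
1 2 load 1.1429
2 4 source 1.1837
3 6 load 1.1973
4 8 source 1.1992
5 10 load 1.1999

Γ_L=0.333333, Γ_S=0.142857; launch V₁=2·75/175=0.857143
k=0 src: V=0.8571
k=1 load: inc=0.857143, refl=0.857143·0.333333=0.2857; V=0.000000+0.857143+0.285714=1.1429
k=2 src: inc=0.285714, refl=0.285714·0.142857=0.0408; V=0.857143+0.285714+0.040816=1.1837
k=3 load: inc=0.040816, refl=0.040816·0.333333=0.0136; V=1.142857+0.040816+0.013605=1.1973
k=4 src: inc=0.013605, refl=0.013605·0.142857=0.0019; V=1.183673+0.013605+0.001944=1.1992
k=5 load: inc=0.001944, refl=0.001944·0.333333=0.0006; V=1.197279+0.001944+0.000648=1.1999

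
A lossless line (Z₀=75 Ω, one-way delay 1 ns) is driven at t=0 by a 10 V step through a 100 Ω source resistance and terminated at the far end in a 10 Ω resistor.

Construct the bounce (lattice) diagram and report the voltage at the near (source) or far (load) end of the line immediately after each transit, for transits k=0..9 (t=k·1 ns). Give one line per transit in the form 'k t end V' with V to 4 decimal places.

0 0 source 4.2857
1 1 load 1.0084
2 2 source 0.5402
3 3 load 0.8982
4 4 source 0.9494
5 5 load 0.9103
6 6 source 0.9047
7 7 load 0.9090
8 8 source 0.9096
9 9 load 0.9091

Γ_L=-0.764706, Γ_S=0.142857; launch V₁=10·75/175=4.285714
k=0 src: V=4.2857
k=1 load: inc=4.285714, refl=4.285714·-0.764706=-3.2773; V=0.000000+4.285714+-3.277311=1.0084
k=2 src: inc=-3.277311, refl=-3.277311·0.142857=-0.4682; V=4.285714+-3.277311+-0.468187=0.5402
k=3 load: inc=-0.468187, refl=-0.468187·-0.764706=0.3580; V=1.008403+-0.468187+0.358026=0.8982
k=4 src: inc=0.358026, refl=0.358026·0.142857=0.0511; V=0.540216+0.358026+0.051147=0.9494
k=5 load: inc=0.051147, refl=0.051147·-0.764706=-0.0391; V=0.898242+0.051147+-0.039112=0.9103
k=6 src: inc=-0.039112, refl=-0.039112·0.142857=-0.0056; V=0.949388+-0.039112+-0.005587=0.9047
k=7 load: inc=-0.005587, refl=-0.005587·-0.764706=0.0043; V=0.910276+-0.005587+0.004273=0.9090
k=8 src: inc=0.004273, refl=0.004273·0.142857=0.0006; V=0.904689+0.004273+0.000610=0.9096
k=9 load: inc=0.000610, refl=0.000610·-0.764706=-0.0005; V=0.908961+0.000610+-0.000467=0.9091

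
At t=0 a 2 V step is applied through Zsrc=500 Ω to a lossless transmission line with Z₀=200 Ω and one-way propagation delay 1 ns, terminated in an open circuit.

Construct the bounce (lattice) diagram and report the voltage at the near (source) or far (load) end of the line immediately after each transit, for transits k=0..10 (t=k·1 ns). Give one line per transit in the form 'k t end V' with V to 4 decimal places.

0 0 source 0.5714
1 1 load 1.1429
2 2 source 1.3878
3 3 load 1.6327
4 4 source 1.7376
5 5 load 1.8426
6 6 source 1.8875
7 7 load 1.9325
8 8 source 1.9518
9 9 load 1.9711
10 10 source 1.9793

Γ_L=1.000000, Γ_S=0.428571; launch V₁=2·200/700=0.571429
k=0 src: V=0.5714
k=1 load: inc=0.571429, refl=0.571429·1.000000=0.5714; V=0.000000+0.571429+0.571429=1.1429
k=2 src: inc=0.571429, refl=0.571429·0.428571=0.2449; V=0.571429+0.571429+0.244898=1.3878
k=3 load: inc=0.244898, refl=0.244898·1.000000=0.2449; V=1.142857+0.244898+0.244898=1.6327
k=4 src: inc=0.244898, refl=0.244898·0.428571=0.1050; V=1.387755+0.244898+0.104956=1.7376
k=5 load: inc=0.104956, refl=0.104956·1.000000=0.1050; V=1.632653+0.104956+0.104956=1.8426
k=6 src: inc=0.104956, refl=0.104956·0.428571=0.0450; V=1.737609+0.104956+0.044981=1.8875
k=7 load: inc=0.044981, refl=0.044981·1.000000=0.0450; V=1.842566+0.044981+0.044981=1.9325
k=8 src: inc=0.044981, refl=0.044981·0.428571=0.0193; V=1.887547+0.044981+0.019278=1.9518
k=9 load: inc=0.019278, refl=0.019278·1.000000=0.0193; V=1.932528+0.019278+0.019278=1.9711
k=10 src: inc=0.019278, refl=0.019278·0.428571=0.0083; V=1.951806+0.019278+0.008262=1.9793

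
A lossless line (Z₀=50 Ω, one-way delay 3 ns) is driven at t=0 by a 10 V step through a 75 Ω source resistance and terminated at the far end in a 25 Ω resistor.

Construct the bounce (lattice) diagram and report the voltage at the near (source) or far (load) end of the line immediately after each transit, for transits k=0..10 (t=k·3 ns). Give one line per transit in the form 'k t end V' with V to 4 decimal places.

Γ_L=-0.333333, Γ_S=0.200000; launch V₁=10·50/125=4.000000
k=0 src: V=4.0000
k=1 load: inc=4.000000, refl=4.000000·-0.333333=-1.3333; V=0.000000+4.000000+-1.333333=2.6667
k=2 src: inc=-1.333333, refl=-1.333333·0.200000=-0.2667; V=4.000000+-1.333333+-0.266667=2.4000
k=3 load: inc=-0.266667, refl=-0.266667·-0.333333=0.0889; V=2.666667+-0.266667+0.088889=2.4889
k=4 src: inc=0.088889, refl=0.088889·0.200000=0.0178; V=2.400000+0.088889+0.017778=2.5067
k=5 load: inc=0.017778, refl=0.017778·-0.333333=-0.0059; V=2.488889+0.017778+-0.005926=2.5007
k=6 src: inc=-0.005926, refl=-0.005926·0.200000=-0.0012; V=2.506667+-0.005926+-0.001185=2.4996
k=7 load: inc=-0.001185, refl=-0.001185·-0.333333=0.0004; V=2.500741+-0.001185+0.000395=2.5000
k=8 src: inc=0.000395, refl=0.000395·0.200000=0.0001; V=2.499556+0.000395+0.000079=2.5000
k=9 load: inc=0.000079, refl=0.000079·-0.333333=-0.0000; V=2.499951+0.000079+-0.000026=2.5000
k=10 src: inc=-0.000026, refl=-0.000026·0.200000=-0.0000; V=2.500030+-0.000026+-0.000005=2.5000

0 0 source 4.0000
1 3 load 2.6667
2 6 source 2.4000
3 9 load 2.4889
4 12 source 2.5067
5 15 load 2.5007
6 18 source 2.4996
7 21 load 2.5000
8 24 source 2.5000
9 27 load 2.5000
10 30 source 2.5000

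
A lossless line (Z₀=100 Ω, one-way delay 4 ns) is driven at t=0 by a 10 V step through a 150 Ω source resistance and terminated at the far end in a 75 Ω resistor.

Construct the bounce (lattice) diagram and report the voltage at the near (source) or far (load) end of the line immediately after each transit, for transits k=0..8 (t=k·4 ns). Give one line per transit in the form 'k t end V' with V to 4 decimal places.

Γ_L=-0.142857, Γ_S=0.200000; launch V₁=10·100/250=4.000000
k=0 src: V=4.0000
k=1 load: inc=4.000000, refl=4.000000·-0.142857=-0.5714; V=0.000000+4.000000+-0.571429=3.4286
k=2 src: inc=-0.571429, refl=-0.571429·0.200000=-0.1143; V=4.000000+-0.571429+-0.114286=3.3143
k=3 load: inc=-0.114286, refl=-0.114286·-0.142857=0.0163; V=3.428571+-0.114286+0.016327=3.3306
k=4 src: inc=0.016327, refl=0.016327·0.200000=0.0033; V=3.314286+0.016327+0.003265=3.3339
k=5 load: inc=0.003265, refl=0.003265·-0.142857=-0.0005; V=3.330612+0.003265+-0.000466=3.3334
k=6 src: inc=-0.000466, refl=-0.000466·0.200000=-0.0001; V=3.333878+-0.000466+-0.000093=3.3333
k=7 load: inc=-0.000093, refl=-0.000093·-0.142857=0.0000; V=3.333411+-0.000093+0.000013=3.3333
k=8 src: inc=0.000013, refl=0.000013·0.200000=0.0000; V=3.333318+0.000013+0.000003=3.3333

0 0 source 4.0000
1 4 load 3.4286
2 8 source 3.3143
3 12 load 3.3306
4 16 source 3.3339
5 20 load 3.3334
6 24 source 3.3333
7 28 load 3.3333
8 32 source 3.3333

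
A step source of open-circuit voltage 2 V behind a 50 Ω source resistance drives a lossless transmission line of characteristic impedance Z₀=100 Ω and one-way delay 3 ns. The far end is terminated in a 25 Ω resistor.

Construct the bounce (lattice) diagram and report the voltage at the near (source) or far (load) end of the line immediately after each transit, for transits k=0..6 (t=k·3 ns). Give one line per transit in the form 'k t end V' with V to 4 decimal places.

Γ_L=-0.600000, Γ_S=-0.333333; launch V₁=2·100/150=1.333333
k=0 src: V=1.3333
k=1 load: inc=1.333333, refl=1.333333·-0.600000=-0.8000; V=0.000000+1.333333+-0.800000=0.5333
k=2 src: inc=-0.800000, refl=-0.800000·-0.333333=0.2667; V=1.333333+-0.800000+0.266667=0.8000
k=3 load: inc=0.266667, refl=0.266667·-0.600000=-0.1600; V=0.533333+0.266667+-0.160000=0.6400
k=4 src: inc=-0.160000, refl=-0.160000·-0.333333=0.0533; V=0.800000+-0.160000+0.053333=0.6933
k=5 load: inc=0.053333, refl=0.053333·-0.600000=-0.0320; V=0.640000+0.053333+-0.032000=0.6613
k=6 src: inc=-0.032000, refl=-0.032000·-0.333333=0.0107; V=0.693333+-0.032000+0.010667=0.6720

0 0 source 1.3333
1 3 load 0.5333
2 6 source 0.8000
3 9 load 0.6400
4 12 source 0.6933
5 15 load 0.6613
6 18 source 0.6720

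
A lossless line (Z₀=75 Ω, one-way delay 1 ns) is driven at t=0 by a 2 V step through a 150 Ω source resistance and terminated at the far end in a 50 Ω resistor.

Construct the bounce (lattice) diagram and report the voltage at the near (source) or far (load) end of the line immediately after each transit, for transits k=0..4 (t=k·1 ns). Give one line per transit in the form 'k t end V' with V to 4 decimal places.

0 0 source 0.6667
1 1 load 0.5333
2 2 source 0.4889
3 3 load 0.4978
4 4 source 0.5007

Γ_L=-0.200000, Γ_S=0.333333; launch V₁=2·75/225=0.666667
k=0 src: V=0.6667
k=1 load: inc=0.666667, refl=0.666667·-0.200000=-0.1333; V=0.000000+0.666667+-0.133333=0.5333
k=2 src: inc=-0.133333, refl=-0.133333·0.333333=-0.0444; V=0.666667+-0.133333+-0.044444=0.4889
k=3 load: inc=-0.044444, refl=-0.044444·-0.200000=0.0089; V=0.533333+-0.044444+0.008889=0.4978
k=4 src: inc=0.008889, refl=0.008889·0.333333=0.0030; V=0.488889+0.008889+0.002963=0.5007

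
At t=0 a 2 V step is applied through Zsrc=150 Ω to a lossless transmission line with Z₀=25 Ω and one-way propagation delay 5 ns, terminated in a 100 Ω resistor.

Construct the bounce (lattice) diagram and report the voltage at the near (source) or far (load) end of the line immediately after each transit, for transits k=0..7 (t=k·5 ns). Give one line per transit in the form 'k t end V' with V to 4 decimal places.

Γ_L=0.600000, Γ_S=0.714286; launch V₁=2·25/175=0.285714
k=0 src: V=0.2857
k=1 load: inc=0.285714, refl=0.285714·0.600000=0.1714; V=0.000000+0.285714+0.171429=0.4571
k=2 src: inc=0.171429, refl=0.171429·0.714286=0.1224; V=0.285714+0.171429+0.122449=0.5796
k=3 load: inc=0.122449, refl=0.122449·0.600000=0.0735; V=0.457143+0.122449+0.073469=0.6531
k=4 src: inc=0.073469, refl=0.073469·0.714286=0.0525; V=0.579592+0.073469+0.052478=0.7055
k=5 load: inc=0.052478, refl=0.052478·0.600000=0.0315; V=0.653061+0.052478+0.031487=0.7370
k=6 src: inc=0.031487, refl=0.031487·0.714286=0.0225; V=0.705539+0.031487+0.022491=0.7595
k=7 load: inc=0.022491, refl=0.022491·0.600000=0.0135; V=0.737026+0.022491+0.013494=0.7730

0 0 source 0.2857
1 5 load 0.4571
2 10 source 0.5796
3 15 load 0.6531
4 20 source 0.7055
5 25 load 0.7370
6 30 source 0.7595
7 35 load 0.7730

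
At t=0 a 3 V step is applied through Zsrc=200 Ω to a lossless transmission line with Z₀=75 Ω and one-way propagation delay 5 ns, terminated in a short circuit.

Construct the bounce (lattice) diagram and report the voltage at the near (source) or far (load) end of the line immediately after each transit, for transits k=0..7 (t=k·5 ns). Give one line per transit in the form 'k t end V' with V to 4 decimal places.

Γ_L=-1.000000, Γ_S=0.454545; launch V₁=3·75/275=0.818182
k=0 src: V=0.8182
k=1 load: inc=0.818182, refl=0.818182·-1.000000=-0.8182; V=0.000000+0.818182+-0.818182=0.0000
k=2 src: inc=-0.818182, refl=-0.818182·0.454545=-0.3719; V=0.818182+-0.818182+-0.371901=-0.3719
k=3 load: inc=-0.371901, refl=-0.371901·-1.000000=0.3719; V=0.000000+-0.371901+0.371901=0.0000
k=4 src: inc=0.371901, refl=0.371901·0.454545=0.1690; V=-0.371901+0.371901+0.169046=0.1690
k=5 load: inc=0.169046, refl=0.169046·-1.000000=-0.1690; V=0.000000+0.169046+-0.169046=0.0000
k=6 src: inc=-0.169046, refl=-0.169046·0.454545=-0.0768; V=0.169046+-0.169046+-0.076839=-0.0768
k=7 load: inc=-0.076839, refl=-0.076839·-1.000000=0.0768; V=0.000000+-0.076839+0.076839=0.0000

0 0 source 0.8182
1 5 load 0.0000
2 10 source -0.3719
3 15 load 0.0000
4 20 source 0.1690
5 25 load 0.0000
6 30 source -0.0768
7 35 load 0.0000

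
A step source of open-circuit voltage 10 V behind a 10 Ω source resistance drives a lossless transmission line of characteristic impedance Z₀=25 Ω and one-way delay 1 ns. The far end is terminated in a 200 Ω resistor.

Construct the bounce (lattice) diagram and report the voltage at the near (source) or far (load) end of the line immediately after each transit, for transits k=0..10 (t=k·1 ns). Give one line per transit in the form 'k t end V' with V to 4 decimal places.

Γ_L=0.777778, Γ_S=-0.428571; launch V₁=10·25/35=7.142857
k=0 src: V=7.1429
k=1 load: inc=7.142857, refl=7.142857·0.777778=5.5556; V=0.000000+7.142857+5.555556=12.6984
k=2 src: inc=5.555556, refl=5.555556·-0.428571=-2.3810; V=7.142857+5.555556+-2.380952=10.3175
k=3 load: inc=-2.380952, refl=-2.380952·0.777778=-1.8519; V=12.698413+-2.380952+-1.851852=8.4656
k=4 src: inc=-1.851852, refl=-1.851852·-0.428571=0.7937; V=10.317460+-1.851852+0.793651=9.2593
k=5 load: inc=0.793651, refl=0.793651·0.777778=0.6173; V=8.465608+0.793651+0.617284=9.8765
k=6 src: inc=0.617284, refl=0.617284·-0.428571=-0.2646; V=9.259259+0.617284+-0.264550=9.6120
k=7 load: inc=-0.264550, refl=-0.264550·0.777778=-0.2058; V=9.876543+-0.264550+-0.205761=9.4062
k=8 src: inc=-0.205761, refl=-0.205761·-0.428571=0.0882; V=9.611993+-0.205761+0.088183=9.4944
k=9 load: inc=0.088183, refl=0.088183·0.777778=0.0686; V=9.406232+0.088183+0.068587=9.5630
k=10 src: inc=0.068587, refl=0.068587·-0.428571=-0.0294; V=9.494415+0.068587+-0.029394=9.5336

0 0 source 7.1429
1 1 load 12.6984
2 2 source 10.3175
3 3 load 8.4656
4 4 source 9.2593
5 5 load 9.8765
6 6 source 9.6120
7 7 load 9.4062
8 8 source 9.4944
9 9 load 9.5630
10 10 source 9.5336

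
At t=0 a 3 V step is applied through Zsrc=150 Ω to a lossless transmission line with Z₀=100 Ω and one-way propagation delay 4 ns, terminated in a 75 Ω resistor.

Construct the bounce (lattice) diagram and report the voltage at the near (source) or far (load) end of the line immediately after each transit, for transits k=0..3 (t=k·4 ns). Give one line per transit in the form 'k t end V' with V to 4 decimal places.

Γ_L=-0.142857, Γ_S=0.200000; launch V₁=3·100/250=1.200000
k=0 src: V=1.2000
k=1 load: inc=1.200000, refl=1.200000·-0.142857=-0.1714; V=0.000000+1.200000+-0.171429=1.0286
k=2 src: inc=-0.171429, refl=-0.171429·0.200000=-0.0343; V=1.200000+-0.171429+-0.034286=0.9943
k=3 load: inc=-0.034286, refl=-0.034286·-0.142857=0.0049; V=1.028571+-0.034286+0.004898=0.9992

0 0 source 1.2000
1 4 load 1.0286
2 8 source 0.9943
3 12 load 0.9992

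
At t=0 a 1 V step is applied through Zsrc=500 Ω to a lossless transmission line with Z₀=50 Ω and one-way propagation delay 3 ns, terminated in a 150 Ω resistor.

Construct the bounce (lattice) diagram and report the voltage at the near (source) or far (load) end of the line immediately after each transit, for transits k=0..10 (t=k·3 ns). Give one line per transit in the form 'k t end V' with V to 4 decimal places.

0 0 source 0.0909
1 3 load 0.1364
2 6 source 0.1736
3 9 load 0.1921
4 12 source 0.2074
5 15 load 0.2150
6 18 source 0.2212
7 21 load 0.2243
8 24 source 0.2269
9 27 load 0.2281
10 30 source 0.2292

Γ_L=0.500000, Γ_S=0.818182; launch V₁=1·50/550=0.090909
k=0 src: V=0.0909
k=1 load: inc=0.090909, refl=0.090909·0.500000=0.0455; V=0.000000+0.090909+0.045455=0.1364
k=2 src: inc=0.045455, refl=0.045455·0.818182=0.0372; V=0.090909+0.045455+0.037190=0.1736
k=3 load: inc=0.037190, refl=0.037190·0.500000=0.0186; V=0.136364+0.037190+0.018595=0.1921
k=4 src: inc=0.018595, refl=0.018595·0.818182=0.0152; V=0.173554+0.018595+0.015214=0.2074
k=5 load: inc=0.015214, refl=0.015214·0.500000=0.0076; V=0.192149+0.015214+0.007607=0.2150
k=6 src: inc=0.007607, refl=0.007607·0.818182=0.0062; V=0.207363+0.007607+0.006224=0.2212
k=7 load: inc=0.006224, refl=0.006224·0.500000=0.0031; V=0.214970+0.006224+0.003112=0.2243
k=8 src: inc=0.003112, refl=0.003112·0.818182=0.0025; V=0.221194+0.003112+0.002546=0.2269
k=9 load: inc=0.002546, refl=0.002546·0.500000=0.0013; V=0.224306+0.002546+0.001273=0.2281
k=10 src: inc=0.001273, refl=0.001273·0.818182=0.0010; V=0.226852+0.001273+0.001042=0.2292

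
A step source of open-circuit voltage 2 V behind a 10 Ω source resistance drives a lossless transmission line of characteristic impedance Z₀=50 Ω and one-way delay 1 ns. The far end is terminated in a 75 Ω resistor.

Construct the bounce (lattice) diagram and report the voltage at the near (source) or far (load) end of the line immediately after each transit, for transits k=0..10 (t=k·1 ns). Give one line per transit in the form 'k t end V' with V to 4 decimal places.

0 0 source 1.6667
1 1 load 2.0000
2 2 source 1.7778
3 3 load 1.7333
4 4 source 1.7630
5 5 load 1.7689
6 6 source 1.7649
7 7 load 1.7641
8 8 source 1.7647
9 9 load 1.7648
10 10 source 1.7647

Γ_L=0.200000, Γ_S=-0.666667; launch V₁=2·50/60=1.666667
k=0 src: V=1.6667
k=1 load: inc=1.666667, refl=1.666667·0.200000=0.3333; V=0.000000+1.666667+0.333333=2.0000
k=2 src: inc=0.333333, refl=0.333333·-0.666667=-0.2222; V=1.666667+0.333333+-0.222222=1.7778
k=3 load: inc=-0.222222, refl=-0.222222·0.200000=-0.0444; V=2.000000+-0.222222+-0.044444=1.7333
k=4 src: inc=-0.044444, refl=-0.044444·-0.666667=0.0296; V=1.777778+-0.044444+0.029630=1.7630
k=5 load: inc=0.029630, refl=0.029630·0.200000=0.0059; V=1.733333+0.029630+0.005926=1.7689
k=6 src: inc=0.005926, refl=0.005926·-0.666667=-0.0040; V=1.762963+0.005926+-0.003951=1.7649
k=7 load: inc=-0.003951, refl=-0.003951·0.200000=-0.0008; V=1.768889+-0.003951+-0.000790=1.7641
k=8 src: inc=-0.000790, refl=-0.000790·-0.666667=0.0005; V=1.764938+-0.000790+0.000527=1.7647
k=9 load: inc=0.000527, refl=0.000527·0.200000=0.0001; V=1.764148+0.000527+0.000105=1.7648
k=10 src: inc=0.000105, refl=0.000105·-0.666667=-0.0001; V=1.764675+0.000105+-0.000070=1.7647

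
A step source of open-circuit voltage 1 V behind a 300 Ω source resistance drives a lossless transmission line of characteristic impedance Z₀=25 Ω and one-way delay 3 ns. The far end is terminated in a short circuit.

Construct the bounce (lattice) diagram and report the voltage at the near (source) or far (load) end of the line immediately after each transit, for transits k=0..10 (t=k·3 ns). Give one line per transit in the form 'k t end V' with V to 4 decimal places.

0 0 source 0.0769
1 3 load 0.0000
2 6 source -0.0651
3 9 load 0.0000
4 12 source 0.0551
5 15 load 0.0000
6 18 source -0.0466
7 21 load 0.0000
8 24 source 0.0394
9 27 load 0.0000
10 30 source -0.0334

Γ_L=-1.000000, Γ_S=0.846154; launch V₁=1·25/325=0.076923
k=0 src: V=0.0769
k=1 load: inc=0.076923, refl=0.076923·-1.000000=-0.0769; V=0.000000+0.076923+-0.076923=0.0000
k=2 src: inc=-0.076923, refl=-0.076923·0.846154=-0.0651; V=0.076923+-0.076923+-0.065089=-0.0651
k=3 load: inc=-0.065089, refl=-0.065089·-1.000000=0.0651; V=0.000000+-0.065089+0.065089=0.0000
k=4 src: inc=0.065089, refl=0.065089·0.846154=0.0551; V=-0.065089+0.065089+0.055075=0.0551
k=5 load: inc=0.055075, refl=0.055075·-1.000000=-0.0551; V=0.000000+0.055075+-0.055075=0.0000
k=6 src: inc=-0.055075, refl=-0.055075·0.846154=-0.0466; V=0.055075+-0.055075+-0.046602=-0.0466
k=7 load: inc=-0.046602, refl=-0.046602·-1.000000=0.0466; V=0.000000+-0.046602+0.046602=0.0000
k=8 src: inc=0.046602, refl=0.046602·0.846154=0.0394; V=-0.046602+0.046602+0.039432=0.0394
k=9 load: inc=0.039432, refl=0.039432·-1.000000=-0.0394; V=0.000000+0.039432+-0.039432=0.0000
k=10 src: inc=-0.039432, refl=-0.039432·0.846154=-0.0334; V=0.039432+-0.039432+-0.033366=-0.0334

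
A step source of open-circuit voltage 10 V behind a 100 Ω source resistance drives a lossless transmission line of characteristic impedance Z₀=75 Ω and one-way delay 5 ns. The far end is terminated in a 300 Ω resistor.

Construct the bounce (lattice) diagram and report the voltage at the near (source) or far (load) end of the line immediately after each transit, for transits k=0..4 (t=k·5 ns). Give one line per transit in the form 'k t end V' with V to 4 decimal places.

Γ_L=0.600000, Γ_S=0.142857; launch V₁=10·75/175=4.285714
k=0 src: V=4.2857
k=1 load: inc=4.285714, refl=4.285714·0.600000=2.5714; V=0.000000+4.285714+2.571429=6.8571
k=2 src: inc=2.571429, refl=2.571429·0.142857=0.3673; V=4.285714+2.571429+0.367347=7.2245
k=3 load: inc=0.367347, refl=0.367347·0.600000=0.2204; V=6.857143+0.367347+0.220408=7.4449
k=4 src: inc=0.220408, refl=0.220408·0.142857=0.0315; V=7.224490+0.220408+0.031487=7.4764

0 0 source 4.2857
1 5 load 6.8571
2 10 source 7.2245
3 15 load 7.4449
4 20 source 7.4764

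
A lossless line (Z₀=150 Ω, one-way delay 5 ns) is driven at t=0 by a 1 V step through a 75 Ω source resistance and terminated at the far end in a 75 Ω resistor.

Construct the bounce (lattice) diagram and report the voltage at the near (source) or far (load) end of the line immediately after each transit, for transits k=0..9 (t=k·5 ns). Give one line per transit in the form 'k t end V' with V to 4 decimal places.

0 0 source 0.6667
1 5 load 0.4444
2 10 source 0.5185
3 15 load 0.4938
4 20 source 0.5021
5 25 load 0.4993
6 30 source 0.5002
7 35 load 0.4999
8 40 source 0.5000
9 45 load 0.5000

Γ_L=-0.333333, Γ_S=-0.333333; launch V₁=1·150/225=0.666667
k=0 src: V=0.6667
k=1 load: inc=0.666667, refl=0.666667·-0.333333=-0.2222; V=0.000000+0.666667+-0.222222=0.4444
k=2 src: inc=-0.222222, refl=-0.222222·-0.333333=0.0741; V=0.666667+-0.222222+0.074074=0.5185
k=3 load: inc=0.074074, refl=0.074074·-0.333333=-0.0247; V=0.444444+0.074074+-0.024691=0.4938
k=4 src: inc=-0.024691, refl=-0.024691·-0.333333=0.0082; V=0.518519+-0.024691+0.008230=0.5021
k=5 load: inc=0.008230, refl=0.008230·-0.333333=-0.0027; V=0.493827+0.008230+-0.002743=0.4993
k=6 src: inc=-0.002743, refl=-0.002743·-0.333333=0.0009; V=0.502058+-0.002743+0.000914=0.5002
k=7 load: inc=0.000914, refl=0.000914·-0.333333=-0.0003; V=0.499314+0.000914+-0.000305=0.4999
k=8 src: inc=-0.000305, refl=-0.000305·-0.333333=0.0001; V=0.500229+-0.000305+0.000102=0.5000
k=9 load: inc=0.000102, refl=0.000102·-0.333333=-0.0000; V=0.499924+0.000102+-0.000034=0.5000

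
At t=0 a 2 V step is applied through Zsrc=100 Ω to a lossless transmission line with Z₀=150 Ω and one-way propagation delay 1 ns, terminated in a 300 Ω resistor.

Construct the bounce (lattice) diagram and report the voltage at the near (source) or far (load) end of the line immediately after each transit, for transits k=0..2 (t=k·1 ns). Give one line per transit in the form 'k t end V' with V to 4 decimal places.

Γ_L=0.333333, Γ_S=-0.200000; launch V₁=2·150/250=1.200000
k=0 src: V=1.2000
k=1 load: inc=1.200000, refl=1.200000·0.333333=0.4000; V=0.000000+1.200000+0.400000=1.6000
k=2 src: inc=0.400000, refl=0.400000·-0.200000=-0.0800; V=1.200000+0.400000+-0.080000=1.5200

0 0 source 1.2000
1 1 load 1.6000
2 2 source 1.5200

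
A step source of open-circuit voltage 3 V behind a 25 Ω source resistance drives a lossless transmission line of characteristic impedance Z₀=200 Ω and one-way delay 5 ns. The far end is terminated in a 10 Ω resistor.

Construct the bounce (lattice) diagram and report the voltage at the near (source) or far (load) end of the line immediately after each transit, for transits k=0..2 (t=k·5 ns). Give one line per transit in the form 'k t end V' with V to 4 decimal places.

Γ_L=-0.904762, Γ_S=-0.777778; launch V₁=3·200/225=2.666667
k=0 src: V=2.6667
k=1 load: inc=2.666667, refl=2.666667·-0.904762=-2.4127; V=0.000000+2.666667+-2.412698=0.2540
k=2 src: inc=-2.412698, refl=-2.412698·-0.777778=1.8765; V=2.666667+-2.412698+1.876543=2.1305

0 0 source 2.6667
1 5 load 0.2540
2 10 source 2.1305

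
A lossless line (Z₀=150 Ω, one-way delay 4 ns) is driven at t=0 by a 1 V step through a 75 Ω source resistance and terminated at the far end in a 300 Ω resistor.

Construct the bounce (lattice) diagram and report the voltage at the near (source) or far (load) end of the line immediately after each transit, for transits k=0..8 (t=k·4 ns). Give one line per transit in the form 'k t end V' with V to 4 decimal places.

0 0 source 0.6667
1 4 load 0.8889
2 8 source 0.8148
3 12 load 0.7901
4 16 source 0.7984
5 20 load 0.8011
6 24 source 0.8002
7 28 load 0.7999
8 32 source 0.8000

Γ_L=0.333333, Γ_S=-0.333333; launch V₁=1·150/225=0.666667
k=0 src: V=0.6667
k=1 load: inc=0.666667, refl=0.666667·0.333333=0.2222; V=0.000000+0.666667+0.222222=0.8889
k=2 src: inc=0.222222, refl=0.222222·-0.333333=-0.0741; V=0.666667+0.222222+-0.074074=0.8148
k=3 load: inc=-0.074074, refl=-0.074074·0.333333=-0.0247; V=0.888889+-0.074074+-0.024691=0.7901
k=4 src: inc=-0.024691, refl=-0.024691·-0.333333=0.0082; V=0.814815+-0.024691+0.008230=0.7984
k=5 load: inc=0.008230, refl=0.008230·0.333333=0.0027; V=0.790123+0.008230+0.002743=0.8011
k=6 src: inc=0.002743, refl=0.002743·-0.333333=-0.0009; V=0.798354+0.002743+-0.000914=0.8002
k=7 load: inc=-0.000914, refl=-0.000914·0.333333=-0.0003; V=0.801097+-0.000914+-0.000305=0.7999
k=8 src: inc=-0.000305, refl=-0.000305·-0.333333=0.0001; V=0.800183+-0.000305+0.000102=0.8000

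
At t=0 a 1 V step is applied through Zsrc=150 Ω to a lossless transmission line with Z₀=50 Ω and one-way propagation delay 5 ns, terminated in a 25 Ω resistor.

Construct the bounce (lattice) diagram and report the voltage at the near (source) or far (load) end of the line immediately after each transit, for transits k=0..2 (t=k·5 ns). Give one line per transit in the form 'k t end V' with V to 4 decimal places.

0 0 source 0.2500
1 5 load 0.1667
2 10 source 0.1250

Γ_L=-0.333333, Γ_S=0.500000; launch V₁=1·50/200=0.250000
k=0 src: V=0.2500
k=1 load: inc=0.250000, refl=0.250000·-0.333333=-0.0833; V=0.000000+0.250000+-0.083333=0.1667
k=2 src: inc=-0.083333, refl=-0.083333·0.500000=-0.0417; V=0.250000+-0.083333+-0.041667=0.1250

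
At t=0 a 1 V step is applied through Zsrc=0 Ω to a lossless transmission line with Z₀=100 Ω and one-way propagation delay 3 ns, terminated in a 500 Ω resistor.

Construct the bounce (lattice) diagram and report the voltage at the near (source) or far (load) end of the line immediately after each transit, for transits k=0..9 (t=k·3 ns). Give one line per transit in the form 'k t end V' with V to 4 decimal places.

0 0 source 1.0000
1 3 load 1.6667
2 6 source 1.0000
3 9 load 0.5556
4 12 source 1.0000
5 15 load 1.2963
6 18 source 1.0000
7 21 load 0.8025
8 24 source 1.0000
9 27 load 1.1317

Γ_L=0.666667, Γ_S=-1.000000; launch V₁=1·100/100=1.000000
k=0 src: V=1.0000
k=1 load: inc=1.000000, refl=1.000000·0.666667=0.6667; V=0.000000+1.000000+0.666667=1.6667
k=2 src: inc=0.666667, refl=0.666667·-1.000000=-0.6667; V=1.000000+0.666667+-0.666667=1.0000
k=3 load: inc=-0.666667, refl=-0.666667·0.666667=-0.4444; V=1.666667+-0.666667+-0.444444=0.5556
k=4 src: inc=-0.444444, refl=-0.444444·-1.000000=0.4444; V=1.000000+-0.444444+0.444444=1.0000
k=5 load: inc=0.444444, refl=0.444444·0.666667=0.2963; V=0.555556+0.444444+0.296296=1.2963
k=6 src: inc=0.296296, refl=0.296296·-1.000000=-0.2963; V=1.000000+0.296296+-0.296296=1.0000
k=7 load: inc=-0.296296, refl=-0.296296·0.666667=-0.1975; V=1.296296+-0.296296+-0.197531=0.8025
k=8 src: inc=-0.197531, refl=-0.197531·-1.000000=0.1975; V=1.000000+-0.197531+0.197531=1.0000
k=9 load: inc=0.197531, refl=0.197531·0.666667=0.1317; V=0.802469+0.197531+0.131687=1.1317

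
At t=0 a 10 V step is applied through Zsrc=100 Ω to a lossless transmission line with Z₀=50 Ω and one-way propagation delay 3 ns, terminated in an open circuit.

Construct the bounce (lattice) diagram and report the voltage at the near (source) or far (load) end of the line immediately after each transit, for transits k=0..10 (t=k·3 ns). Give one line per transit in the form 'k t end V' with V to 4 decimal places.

Γ_L=1.000000, Γ_S=0.333333; launch V₁=10·50/150=3.333333
k=0 src: V=3.3333
k=1 load: inc=3.333333, refl=3.333333·1.000000=3.3333; V=0.000000+3.333333+3.333333=6.6667
k=2 src: inc=3.333333, refl=3.333333·0.333333=1.1111; V=3.333333+3.333333+1.111111=7.7778
k=3 load: inc=1.111111, refl=1.111111·1.000000=1.1111; V=6.666667+1.111111+1.111111=8.8889
k=4 src: inc=1.111111, refl=1.111111·0.333333=0.3704; V=7.777778+1.111111+0.370370=9.2593
k=5 load: inc=0.370370, refl=0.370370·1.000000=0.3704; V=8.888889+0.370370+0.370370=9.6296
k=6 src: inc=0.370370, refl=0.370370·0.333333=0.1235; V=9.259259+0.370370+0.123457=9.7531
k=7 load: inc=0.123457, refl=0.123457·1.000000=0.1235; V=9.629630+0.123457+0.123457=9.8765
k=8 src: inc=0.123457, refl=0.123457·0.333333=0.0412; V=9.753086+0.123457+0.041152=9.9177
k=9 load: inc=0.041152, refl=0.041152·1.000000=0.0412; V=9.876543+0.041152+0.041152=9.9588
k=10 src: inc=0.041152, refl=0.041152·0.333333=0.0137; V=9.917695+0.041152+0.013717=9.9726

0 0 source 3.3333
1 3 load 6.6667
2 6 source 7.7778
3 9 load 8.8889
4 12 source 9.2593
5 15 load 9.6296
6 18 source 9.7531
7 21 load 9.8765
8 24 source 9.9177
9 27 load 9.9588
10 30 source 9.9726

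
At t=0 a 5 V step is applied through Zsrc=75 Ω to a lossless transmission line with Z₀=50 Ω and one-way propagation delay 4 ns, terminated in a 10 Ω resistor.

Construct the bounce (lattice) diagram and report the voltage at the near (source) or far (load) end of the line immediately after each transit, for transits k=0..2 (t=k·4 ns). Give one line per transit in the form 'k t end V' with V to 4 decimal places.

0 0 source 2.0000
1 4 load 0.6667
2 8 source 0.4000

Γ_L=-0.666667, Γ_S=0.200000; launch V₁=5·50/125=2.000000
k=0 src: V=2.0000
k=1 load: inc=2.000000, refl=2.000000·-0.666667=-1.3333; V=0.000000+2.000000+-1.333333=0.6667
k=2 src: inc=-1.333333, refl=-1.333333·0.200000=-0.2667; V=2.000000+-1.333333+-0.266667=0.4000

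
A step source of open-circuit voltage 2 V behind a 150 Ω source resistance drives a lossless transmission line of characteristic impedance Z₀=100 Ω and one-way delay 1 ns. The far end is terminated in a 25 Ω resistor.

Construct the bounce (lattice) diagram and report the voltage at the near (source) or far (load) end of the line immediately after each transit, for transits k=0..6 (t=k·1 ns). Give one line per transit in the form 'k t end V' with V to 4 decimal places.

Γ_L=-0.600000, Γ_S=0.200000; launch V₁=2·100/250=0.800000
k=0 src: V=0.8000
k=1 load: inc=0.800000, refl=0.800000·-0.600000=-0.4800; V=0.000000+0.800000+-0.480000=0.3200
k=2 src: inc=-0.480000, refl=-0.480000·0.200000=-0.0960; V=0.800000+-0.480000+-0.096000=0.2240
k=3 load: inc=-0.096000, refl=-0.096000·-0.600000=0.0576; V=0.320000+-0.096000+0.057600=0.2816
k=4 src: inc=0.057600, refl=0.057600·0.200000=0.0115; V=0.224000+0.057600+0.011520=0.2931
k=5 load: inc=0.011520, refl=0.011520·-0.600000=-0.0069; V=0.281600+0.011520+-0.006912=0.2862
k=6 src: inc=-0.006912, refl=-0.006912·0.200000=-0.0014; V=0.293120+-0.006912+-0.001382=0.2848

0 0 source 0.8000
1 1 load 0.3200
2 2 source 0.2240
3 3 load 0.2816
4 4 source 0.2931
5 5 load 0.2862
6 6 source 0.2848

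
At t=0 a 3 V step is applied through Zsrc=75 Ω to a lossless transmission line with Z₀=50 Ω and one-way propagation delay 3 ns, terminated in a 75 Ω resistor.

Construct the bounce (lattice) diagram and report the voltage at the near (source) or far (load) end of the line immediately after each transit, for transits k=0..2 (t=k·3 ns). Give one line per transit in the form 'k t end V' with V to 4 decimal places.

Γ_L=0.200000, Γ_S=0.200000; launch V₁=3·50/125=1.200000
k=0 src: V=1.2000
k=1 load: inc=1.200000, refl=1.200000·0.200000=0.2400; V=0.000000+1.200000+0.240000=1.4400
k=2 src: inc=0.240000, refl=0.240000·0.200000=0.0480; V=1.200000+0.240000+0.048000=1.4880

0 0 source 1.2000
1 3 load 1.4400
2 6 source 1.4880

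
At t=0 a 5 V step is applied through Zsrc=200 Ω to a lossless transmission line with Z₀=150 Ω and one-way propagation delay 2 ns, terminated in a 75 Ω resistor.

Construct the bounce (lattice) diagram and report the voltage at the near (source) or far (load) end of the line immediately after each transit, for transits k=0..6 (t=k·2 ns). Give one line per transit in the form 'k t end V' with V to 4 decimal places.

Γ_L=-0.333333, Γ_S=0.142857; launch V₁=5·150/350=2.142857
k=0 src: V=2.1429
k=1 load: inc=2.142857, refl=2.142857·-0.333333=-0.7143; V=0.000000+2.142857+-0.714286=1.4286
k=2 src: inc=-0.714286, refl=-0.714286·0.142857=-0.1020; V=2.142857+-0.714286+-0.102041=1.3265
k=3 load: inc=-0.102041, refl=-0.102041·-0.333333=0.0340; V=1.428571+-0.102041+0.034014=1.3605
k=4 src: inc=0.034014, refl=0.034014·0.142857=0.0049; V=1.326531+0.034014+0.004859=1.3654
k=5 load: inc=0.004859, refl=0.004859·-0.333333=-0.0016; V=1.360544+0.004859+-0.001620=1.3638
k=6 src: inc=-0.001620, refl=-0.001620·0.142857=-0.0002; V=1.365403+-0.001620+-0.000231=1.3636

0 0 source 2.1429
1 2 load 1.4286
2 4 source 1.3265
3 6 load 1.3605
4 8 source 1.3654
5 10 load 1.3638
6 12 source 1.3636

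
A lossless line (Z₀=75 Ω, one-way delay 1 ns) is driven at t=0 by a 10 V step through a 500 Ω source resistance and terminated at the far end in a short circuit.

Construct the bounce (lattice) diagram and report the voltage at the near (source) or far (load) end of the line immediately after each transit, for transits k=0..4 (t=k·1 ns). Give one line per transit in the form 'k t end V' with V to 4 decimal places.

0 0 source 1.3043
1 1 load 0.0000
2 2 source -0.9641
3 3 load 0.0000
4 4 source 0.7126

Γ_L=-1.000000, Γ_S=0.739130; launch V₁=10·75/575=1.304348
k=0 src: V=1.3043
k=1 load: inc=1.304348, refl=1.304348·-1.000000=-1.3043; V=0.000000+1.304348+-1.304348=0.0000
k=2 src: inc=-1.304348, refl=-1.304348·0.739130=-0.9641; V=1.304348+-1.304348+-0.964083=-0.9641
k=3 load: inc=-0.964083, refl=-0.964083·-1.000000=0.9641; V=0.000000+-0.964083+0.964083=0.0000
k=4 src: inc=0.964083, refl=0.964083·0.739130=0.7126; V=-0.964083+0.964083+0.712583=0.7126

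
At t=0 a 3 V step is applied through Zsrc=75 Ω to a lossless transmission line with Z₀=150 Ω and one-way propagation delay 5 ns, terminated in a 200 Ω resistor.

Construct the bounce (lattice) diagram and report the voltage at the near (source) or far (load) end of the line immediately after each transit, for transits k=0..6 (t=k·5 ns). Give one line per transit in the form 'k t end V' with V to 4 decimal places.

Γ_L=0.142857, Γ_S=-0.333333; launch V₁=3·150/225=2.000000
k=0 src: V=2.0000
k=1 load: inc=2.000000, refl=2.000000·0.142857=0.2857; V=0.000000+2.000000+0.285714=2.2857
k=2 src: inc=0.285714, refl=0.285714·-0.333333=-0.0952; V=2.000000+0.285714+-0.095238=2.1905
k=3 load: inc=-0.095238, refl=-0.095238·0.142857=-0.0136; V=2.285714+-0.095238+-0.013605=2.1769
k=4 src: inc=-0.013605, refl=-0.013605·-0.333333=0.0045; V=2.190476+-0.013605+0.004535=2.1814
k=5 load: inc=0.004535, refl=0.004535·0.142857=0.0006; V=2.176871+0.004535+0.000648=2.1821
k=6 src: inc=0.000648, refl=0.000648·-0.333333=-0.0002; V=2.181406+0.000648+-0.000216=2.1818

0 0 source 2.0000
1 5 load 2.2857
2 10 source 2.1905
3 15 load 2.1769
4 20 source 2.1814
5 25 load 2.1821
6 30 source 2.1818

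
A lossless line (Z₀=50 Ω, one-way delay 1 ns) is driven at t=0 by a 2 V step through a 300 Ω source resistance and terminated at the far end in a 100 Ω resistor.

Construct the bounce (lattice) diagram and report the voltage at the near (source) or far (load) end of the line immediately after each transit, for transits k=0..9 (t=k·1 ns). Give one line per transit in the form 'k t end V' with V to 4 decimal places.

0 0 source 0.2857
1 1 load 0.3810
2 2 source 0.4490
3 3 load 0.4717
4 4 source 0.4879
5 5 load 0.4933
6 6 source 0.4971
7 7 load 0.4984
8 8 source 0.4993
9 9 load 0.4996

Γ_L=0.333333, Γ_S=0.714286; launch V₁=2·50/350=0.285714
k=0 src: V=0.2857
k=1 load: inc=0.285714, refl=0.285714·0.333333=0.0952; V=0.000000+0.285714+0.095238=0.3810
k=2 src: inc=0.095238, refl=0.095238·0.714286=0.0680; V=0.285714+0.095238+0.068027=0.4490
k=3 load: inc=0.068027, refl=0.068027·0.333333=0.0227; V=0.380952+0.068027+0.022676=0.4717
k=4 src: inc=0.022676, refl=0.022676·0.714286=0.0162; V=0.448980+0.022676+0.016197=0.4879
k=5 load: inc=0.016197, refl=0.016197·0.333333=0.0054; V=0.471655+0.016197+0.005399=0.4933
k=6 src: inc=0.005399, refl=0.005399·0.714286=0.0039; V=0.487852+0.005399+0.003856=0.4971
k=7 load: inc=0.003856, refl=0.003856·0.333333=0.0013; V=0.493251+0.003856+0.001285=0.4984
k=8 src: inc=0.001285, refl=0.001285·0.714286=0.0009; V=0.497108+0.001285+0.000918=0.4993
k=9 load: inc=0.000918, refl=0.000918·0.333333=0.0003; V=0.498393+0.000918+0.000306=0.4996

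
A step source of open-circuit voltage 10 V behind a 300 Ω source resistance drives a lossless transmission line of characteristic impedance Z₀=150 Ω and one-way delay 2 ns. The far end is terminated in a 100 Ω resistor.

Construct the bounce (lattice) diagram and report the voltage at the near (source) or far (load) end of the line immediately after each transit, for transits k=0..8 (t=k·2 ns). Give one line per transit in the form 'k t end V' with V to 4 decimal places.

0 0 source 3.3333
1 2 load 2.6667
2 4 source 2.4444
3 6 load 2.4889
4 8 source 2.5037
5 10 load 2.5007
6 12 source 2.4998
7 14 load 2.5000
8 16 source 2.5000

Γ_L=-0.200000, Γ_S=0.333333; launch V₁=10·150/450=3.333333
k=0 src: V=3.3333
k=1 load: inc=3.333333, refl=3.333333·-0.200000=-0.6667; V=0.000000+3.333333+-0.666667=2.6667
k=2 src: inc=-0.666667, refl=-0.666667·0.333333=-0.2222; V=3.333333+-0.666667+-0.222222=2.4444
k=3 load: inc=-0.222222, refl=-0.222222·-0.200000=0.0444; V=2.666667+-0.222222+0.044444=2.4889
k=4 src: inc=0.044444, refl=0.044444·0.333333=0.0148; V=2.444444+0.044444+0.014815=2.5037
k=5 load: inc=0.014815, refl=0.014815·-0.200000=-0.0030; V=2.488889+0.014815+-0.002963=2.5007
k=6 src: inc=-0.002963, refl=-0.002963·0.333333=-0.0010; V=2.503704+-0.002963+-0.000988=2.4998
k=7 load: inc=-0.000988, refl=-0.000988·-0.200000=0.0002; V=2.500741+-0.000988+0.000198=2.5000
k=8 src: inc=0.000198, refl=0.000198·0.333333=0.0001; V=2.499753+0.000198+0.000066=2.5000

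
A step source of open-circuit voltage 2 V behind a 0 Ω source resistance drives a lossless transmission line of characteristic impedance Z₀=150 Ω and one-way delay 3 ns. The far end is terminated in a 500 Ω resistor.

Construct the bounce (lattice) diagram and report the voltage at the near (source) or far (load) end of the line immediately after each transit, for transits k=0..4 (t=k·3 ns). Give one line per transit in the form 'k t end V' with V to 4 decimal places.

0 0 source 2.0000
1 3 load 3.0769
2 6 source 2.0000
3 9 load 1.4201
4 12 source 2.0000

Γ_L=0.538462, Γ_S=-1.000000; launch V₁=2·150/150=2.000000
k=0 src: V=2.0000
k=1 load: inc=2.000000, refl=2.000000·0.538462=1.0769; V=0.000000+2.000000+1.076923=3.0769
k=2 src: inc=1.076923, refl=1.076923·-1.000000=-1.0769; V=2.000000+1.076923+-1.076923=2.0000
k=3 load: inc=-1.076923, refl=-1.076923·0.538462=-0.5799; V=3.076923+-1.076923+-0.579882=1.4201
k=4 src: inc=-0.579882, refl=-0.579882·-1.000000=0.5799; V=2.000000+-0.579882+0.579882=2.0000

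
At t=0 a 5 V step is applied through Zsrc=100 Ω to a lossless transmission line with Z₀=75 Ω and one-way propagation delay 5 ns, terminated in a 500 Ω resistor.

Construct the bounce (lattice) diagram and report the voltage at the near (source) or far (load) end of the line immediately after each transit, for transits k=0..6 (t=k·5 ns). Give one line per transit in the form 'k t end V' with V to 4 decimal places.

Γ_L=0.739130, Γ_S=0.142857; launch V₁=5·75/175=2.142857
k=0 src: V=2.1429
k=1 load: inc=2.142857, refl=2.142857·0.739130=1.5839; V=0.000000+2.142857+1.583851=3.7267
k=2 src: inc=1.583851, refl=1.583851·0.142857=0.2263; V=2.142857+1.583851+0.226264=3.9530
k=3 load: inc=0.226264, refl=0.226264·0.739130=0.1672; V=3.726708+0.226264+0.167239=4.1202
k=4 src: inc=0.167239, refl=0.167239·0.142857=0.0239; V=3.952972+0.167239+0.023891=4.1441
k=5 load: inc=0.023891, refl=0.023891·0.739130=0.0177; V=4.120211+0.023891+0.017659=4.1618
k=6 src: inc=0.017659, refl=0.017659·0.142857=0.0025; V=4.144103+0.017659+0.002523=4.1643

0 0 source 2.1429
1 5 load 3.7267
2 10 source 3.9530
3 15 load 4.1202
4 20 source 4.1441
5 25 load 4.1618
6 30 source 4.1643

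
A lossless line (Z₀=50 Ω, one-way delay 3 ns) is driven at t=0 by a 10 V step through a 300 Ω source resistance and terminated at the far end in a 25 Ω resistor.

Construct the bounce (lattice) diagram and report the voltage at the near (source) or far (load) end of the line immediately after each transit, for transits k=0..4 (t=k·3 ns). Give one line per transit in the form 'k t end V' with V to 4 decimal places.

0 0 source 1.4286
1 3 load 0.9524
2 6 source 0.6122
3 9 load 0.7256
4 12 source 0.8066

Γ_L=-0.333333, Γ_S=0.714286; launch V₁=10·50/350=1.428571
k=0 src: V=1.4286
k=1 load: inc=1.428571, refl=1.428571·-0.333333=-0.4762; V=0.000000+1.428571+-0.476190=0.9524
k=2 src: inc=-0.476190, refl=-0.476190·0.714286=-0.3401; V=1.428571+-0.476190+-0.340136=0.6122
k=3 load: inc=-0.340136, refl=-0.340136·-0.333333=0.1134; V=0.952381+-0.340136+0.113379=0.7256
k=4 src: inc=0.113379, refl=0.113379·0.714286=0.0810; V=0.612245+0.113379+0.080985=0.8066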